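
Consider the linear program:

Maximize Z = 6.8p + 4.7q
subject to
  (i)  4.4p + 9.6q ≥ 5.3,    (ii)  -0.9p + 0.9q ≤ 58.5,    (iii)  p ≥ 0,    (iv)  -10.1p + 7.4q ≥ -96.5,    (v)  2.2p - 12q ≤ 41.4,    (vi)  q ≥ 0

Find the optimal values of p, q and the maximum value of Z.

The optimum lies where -0.9p + 0.9q = 58.5 and -10.1p + 7.4q = -96.5.
Solving simultaneously gives p = 1925/9, q = 2510/9.

p = 1925/9, q = 2510/9, maximum Z = 24887/9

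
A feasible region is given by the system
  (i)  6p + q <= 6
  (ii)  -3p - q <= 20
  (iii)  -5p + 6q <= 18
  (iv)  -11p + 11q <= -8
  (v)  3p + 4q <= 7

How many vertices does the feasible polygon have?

Intersecting each pair of boundary lines and keeping only the points that satisfy every inequality leaves:
  (26/3, -46)
  (74/77, 18/77)
  (-53/11, -61/11)

3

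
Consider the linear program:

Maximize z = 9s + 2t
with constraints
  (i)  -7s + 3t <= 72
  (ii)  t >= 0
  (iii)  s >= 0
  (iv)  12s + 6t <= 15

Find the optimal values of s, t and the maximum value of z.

At the optimal vertex, t = 0 and 12s + 6t = 15.
Solving simultaneously gives s = 5/4, t = 0.

s = 5/4, t = 0, maximum z = 45/4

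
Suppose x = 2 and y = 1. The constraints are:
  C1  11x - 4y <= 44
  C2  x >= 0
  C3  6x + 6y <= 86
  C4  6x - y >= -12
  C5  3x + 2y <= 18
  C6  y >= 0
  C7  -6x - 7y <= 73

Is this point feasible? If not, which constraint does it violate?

feasible

C1: 18 ≤ 44 ✓
C2: 2 ≥ 0 ✓
C3: 18 ≤ 86 ✓
C4: 11 ≥ -12 ✓
C5: 8 ≤ 18 ✓
C6: 1 ≥ 0 ✓
C7: -19 ≤ 73 ✓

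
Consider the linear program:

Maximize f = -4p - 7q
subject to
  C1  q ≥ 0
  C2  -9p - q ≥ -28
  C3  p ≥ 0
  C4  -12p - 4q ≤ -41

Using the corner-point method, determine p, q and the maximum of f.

p = 71/24, q = 11/8, maximum f = -515/24

Feasible corners and f = -4p - 7q:
  (0, 28) → f = -196
  (71/24, 11/8) → f = -515/24
  (0, 41/4) → f = -287/4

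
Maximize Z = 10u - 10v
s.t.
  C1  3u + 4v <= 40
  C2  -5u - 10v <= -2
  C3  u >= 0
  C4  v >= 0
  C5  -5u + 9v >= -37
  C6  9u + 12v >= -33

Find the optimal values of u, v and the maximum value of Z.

u = 508/47, v = 89/47, maximum Z = 4190/47

Corner points and Z = 10u - 10v:
  (0, 10) → Z = -100
  (508/47, 89/47) → Z = 4190/47
  (0, 1/5) → Z = -2
  (2/5, 0) → Z = 4
  (37/5, 0) → Z = 74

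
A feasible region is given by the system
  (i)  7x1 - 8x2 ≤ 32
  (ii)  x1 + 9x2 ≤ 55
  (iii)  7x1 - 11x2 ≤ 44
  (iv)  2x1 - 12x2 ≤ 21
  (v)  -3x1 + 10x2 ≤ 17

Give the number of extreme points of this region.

3

The feasible vertices (each the meet of two boundaries and inside every other half-plane) are:
  (54/17, -83/68)
  (228/23, 215/46)
  (-207/8, -97/16)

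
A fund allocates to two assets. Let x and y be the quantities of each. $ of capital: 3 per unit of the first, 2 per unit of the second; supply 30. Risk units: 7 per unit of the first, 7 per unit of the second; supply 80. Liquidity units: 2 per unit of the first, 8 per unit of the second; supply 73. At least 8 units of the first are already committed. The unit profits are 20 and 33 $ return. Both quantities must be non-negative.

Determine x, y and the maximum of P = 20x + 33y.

x = 8, y = 3, maximum P = 259

Extreme points and P = 20x + 33y:
  (10, 0) → P = 200
  (8, 0) → P = 160
  (8, 3) → P = 259

The binding constraints are 3x + 2y = 30 and x = 8.
Solving simultaneously gives x = 8, y = 3.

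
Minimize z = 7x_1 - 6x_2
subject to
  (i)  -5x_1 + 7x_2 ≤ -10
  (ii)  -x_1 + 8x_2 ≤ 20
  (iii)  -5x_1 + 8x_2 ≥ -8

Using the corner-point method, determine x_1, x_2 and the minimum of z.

x_1 = 24/5, x_2 = 2, minimum z = 108/5

Extreme points and z = 7x_1 - 6x_2:
  (20/3, 10/3) → z = 80/3
  (24/5, 2) → z = 108/5
  (7, 27/8) → z = 115/4

The optimum lies where -5x_1 + 7x_2 = -10 and -5x_1 + 8x_2 = -8.
Solving simultaneously gives x_1 = 24/5, x_2 = 2.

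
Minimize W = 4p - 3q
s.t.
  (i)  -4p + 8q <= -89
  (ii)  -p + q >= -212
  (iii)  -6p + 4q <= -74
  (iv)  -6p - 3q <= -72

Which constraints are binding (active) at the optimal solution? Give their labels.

Extreme points and W = 4p - 3q:
  (1607/4, 759/4) → W = 4151/4
  (281/20, -41/10) → W = 137/2
  (236/3, -400/3) → W = 2144/3

The minimum is at (281/20, -41/10). Substituting into each constraint, equality holds for (i) and (iv); the remaining constraints have slack.

(i) and (iv)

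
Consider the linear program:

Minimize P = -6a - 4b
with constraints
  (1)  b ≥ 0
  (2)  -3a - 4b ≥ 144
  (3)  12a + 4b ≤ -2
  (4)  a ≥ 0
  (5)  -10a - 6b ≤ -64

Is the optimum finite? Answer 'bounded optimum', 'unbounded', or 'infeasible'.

infeasible

The boundaries a = 0 and -10a - 6b = -64 meet at (0, 32/3), but that point violates -3a - 4b ≥ 144. Every candidate vertex is excluded by some other constraint, so the feasible region is empty.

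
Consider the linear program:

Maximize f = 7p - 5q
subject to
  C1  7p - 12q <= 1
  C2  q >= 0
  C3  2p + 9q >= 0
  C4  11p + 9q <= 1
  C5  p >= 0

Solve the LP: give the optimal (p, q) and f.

p = 1/11, q = 0, maximum f = 7/11

Feasible corners and f = 7p - 5q:
  (0, 0) → f = 0
  (1/11, 0) → f = 7/11
  (0, 1/9) → f = -5/9

The binding constraints are q = 0 and 11p + 9q = 1.
Solving simultaneously gives p = 1/11, q = 0.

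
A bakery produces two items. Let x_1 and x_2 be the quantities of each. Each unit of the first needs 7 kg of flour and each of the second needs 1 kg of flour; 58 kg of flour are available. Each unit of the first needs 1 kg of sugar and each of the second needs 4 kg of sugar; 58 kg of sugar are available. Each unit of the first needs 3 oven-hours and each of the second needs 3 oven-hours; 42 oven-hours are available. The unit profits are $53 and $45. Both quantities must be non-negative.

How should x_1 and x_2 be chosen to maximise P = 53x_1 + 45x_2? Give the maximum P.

Vertices and P = 53x_1 + 45x_2:
  (0, 0) → P = 0
  (0, 14) → P = 630
  (58/7, 0) → P = 3074/7
  (22/3, 20/3) → P = 2066/3

The binding constraints are 7x_1 + x_2 = 58 and 3x_1 + 3x_2 = 42.
Solving simultaneously gives x_1 = 22/3, x_2 = 20/3.

x_1 = 22/3, x_2 = 20/3, maximum P = 2066/3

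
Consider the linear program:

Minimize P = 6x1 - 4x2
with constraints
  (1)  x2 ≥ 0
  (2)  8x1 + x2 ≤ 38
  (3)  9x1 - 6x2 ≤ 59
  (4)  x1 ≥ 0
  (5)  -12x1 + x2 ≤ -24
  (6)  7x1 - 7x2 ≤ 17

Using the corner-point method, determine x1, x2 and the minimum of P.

Feasible corners and P = 6x1 - 4x2:
  (2, 0) → P = 12
  (17/7, 0) → P = 102/7
  (31/10, 66/5) → P = -171/5
  (283/63, 130/63) → P = 1178/63

At the optimal vertex, 8x1 + x2 = 38 and -12x1 + x2 = -24.
Solving simultaneously gives x1 = 31/10, x2 = 66/5.

x1 = 31/10, x2 = 66/5, minimum P = -171/5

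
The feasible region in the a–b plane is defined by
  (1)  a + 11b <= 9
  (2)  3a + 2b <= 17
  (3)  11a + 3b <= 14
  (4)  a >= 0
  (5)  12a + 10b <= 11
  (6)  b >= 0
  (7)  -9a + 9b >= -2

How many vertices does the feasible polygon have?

Intersecting each pair of boundary lines and keeping only the points that satisfy every inequality leaves:
  (0, 9/11)
  (31/122, 97/122)
  (0, 0)
  (119/198, 25/66)
  (2/9, 0)

5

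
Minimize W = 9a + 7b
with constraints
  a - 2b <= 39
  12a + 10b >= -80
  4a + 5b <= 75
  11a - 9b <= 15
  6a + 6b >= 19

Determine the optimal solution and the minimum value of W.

Corner points and W = 9a + 7b:
  (-115/2, 61) → W = -181/2
  (-335/6, 59) → W = -179/2
  (750/91, 765/91) → W = 12105/91
  (87/40, 119/120) → W = 1591/60

a = -115/2, b = 61, minimum W = -181/2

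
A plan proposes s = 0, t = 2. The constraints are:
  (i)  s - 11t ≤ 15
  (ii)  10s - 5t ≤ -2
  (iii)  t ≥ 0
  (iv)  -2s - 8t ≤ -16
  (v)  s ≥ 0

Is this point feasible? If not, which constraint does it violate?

(i): -22 ≤ 15 ✓
(ii): -10 ≤ -2 ✓
(iii): 2 ≥ 0 ✓
(iv): -16 ≤ -16 ✓
(v): 0 ≥ 0 ✓

feasible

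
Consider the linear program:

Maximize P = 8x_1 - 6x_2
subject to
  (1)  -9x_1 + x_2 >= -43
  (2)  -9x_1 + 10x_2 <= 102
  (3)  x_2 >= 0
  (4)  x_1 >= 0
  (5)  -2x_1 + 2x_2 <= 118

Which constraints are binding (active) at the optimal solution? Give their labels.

(1) and (3)

Extreme points and P = 8x_1 - 6x_2:
  (532/81, 145/9) → P = -3574/81
  (43/9, 0) → P = 344/9
  (0, 51/5) → P = -306/5
  (0, 0) → P = 0

The maximum is at (43/9, 0). Substituting into each constraint, equality holds for (1) and (3); the remaining constraints have slack.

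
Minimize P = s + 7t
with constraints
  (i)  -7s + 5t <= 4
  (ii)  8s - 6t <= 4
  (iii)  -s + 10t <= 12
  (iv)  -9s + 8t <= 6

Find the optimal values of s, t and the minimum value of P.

Vertices and P = s + 7t:
  (-22, -30) → P = -232
  (-2/11, 6/11) → P = 40/11
  (56/37, 50/37) → P = 406/37
  (18/41, 51/41) → P = 375/41

The optimum lies where -7s + 5t = 4 and 8s - 6t = 4.
Solving simultaneously gives s = -22, t = -30.

s = -22, t = -30, minimum P = -232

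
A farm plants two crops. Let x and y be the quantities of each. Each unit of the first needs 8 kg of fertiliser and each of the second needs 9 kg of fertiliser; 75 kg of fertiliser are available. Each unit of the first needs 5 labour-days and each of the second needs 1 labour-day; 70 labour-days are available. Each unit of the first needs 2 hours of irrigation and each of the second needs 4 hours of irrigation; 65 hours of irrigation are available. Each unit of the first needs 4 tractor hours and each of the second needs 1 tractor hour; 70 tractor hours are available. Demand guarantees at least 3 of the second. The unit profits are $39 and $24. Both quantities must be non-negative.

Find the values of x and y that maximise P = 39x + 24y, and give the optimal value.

x = 6, y = 3, maximum P = 306

Feasible corners and P = 39x + 24y:
  (0, 25/3) → P = 200
  (0, 3) → P = 72
  (6, 3) → P = 306

The optimum lies where 8x + 9y = 75 and y = 3.
Solving simultaneously gives x = 6, y = 3.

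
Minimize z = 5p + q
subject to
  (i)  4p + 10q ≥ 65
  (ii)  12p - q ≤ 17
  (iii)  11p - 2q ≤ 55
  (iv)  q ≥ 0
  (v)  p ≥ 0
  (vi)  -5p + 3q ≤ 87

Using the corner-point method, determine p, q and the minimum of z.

p = 0, q = 13/2, minimum z = 13/2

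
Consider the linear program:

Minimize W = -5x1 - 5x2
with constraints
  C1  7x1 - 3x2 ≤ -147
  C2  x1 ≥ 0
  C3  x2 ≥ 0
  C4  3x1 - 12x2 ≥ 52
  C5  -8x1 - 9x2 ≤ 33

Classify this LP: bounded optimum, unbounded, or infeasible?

infeasible

The boundaries 7x1 - 3x2 = -147 and x1 = 0 meet at (0, 49), but that point violates 3x1 - 12x2 ≥ 52. Every candidate vertex is excluded by some other constraint, so the feasible region is empty.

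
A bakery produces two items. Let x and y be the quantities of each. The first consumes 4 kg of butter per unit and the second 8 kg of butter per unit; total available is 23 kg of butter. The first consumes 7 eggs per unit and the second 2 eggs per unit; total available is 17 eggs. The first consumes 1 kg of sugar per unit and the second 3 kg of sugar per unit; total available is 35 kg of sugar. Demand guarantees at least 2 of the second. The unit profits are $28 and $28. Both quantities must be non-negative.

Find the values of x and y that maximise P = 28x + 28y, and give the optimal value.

x = 7/4, y = 2, maximum P = 105

Feasible corners and P = 28x + 28y:
  (0, 23/8) → P = 161/2
  (0, 2) → P = 56
  (7/4, 2) → P = 105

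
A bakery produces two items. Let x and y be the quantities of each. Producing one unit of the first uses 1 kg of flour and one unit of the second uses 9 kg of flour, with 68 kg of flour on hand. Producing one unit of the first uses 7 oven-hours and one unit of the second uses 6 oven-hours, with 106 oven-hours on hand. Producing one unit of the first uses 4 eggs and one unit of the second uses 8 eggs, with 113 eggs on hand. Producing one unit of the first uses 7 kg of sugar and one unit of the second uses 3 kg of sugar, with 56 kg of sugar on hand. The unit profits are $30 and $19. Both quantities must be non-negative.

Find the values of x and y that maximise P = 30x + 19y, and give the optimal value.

Vertices and P = 30x + 19y:
  (0, 0) → P = 0
  (0, 68/9) → P = 1292/9
  (8, 0) → P = 240
  (5, 7) → P = 283

At the optimal vertex, x + 9y = 68 and 7x + 3y = 56.
Solving simultaneously gives x = 5, y = 7.

x = 5, y = 7, maximum P = 283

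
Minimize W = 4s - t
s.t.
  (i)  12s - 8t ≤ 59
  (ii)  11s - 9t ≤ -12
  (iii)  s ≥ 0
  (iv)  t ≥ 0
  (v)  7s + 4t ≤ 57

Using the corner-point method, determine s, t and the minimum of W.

Extreme points and W = 4s - t:
  (0, 4/3) → W = -4/3
  (465/107, 711/107) → W = 1149/107
  (0, 57/4) → W = -57/4

The optimum lies where s = 0 and 7s + 4t = 57.
Solving simultaneously gives s = 0, t = 57/4.

s = 0, t = 57/4, minimum W = -57/4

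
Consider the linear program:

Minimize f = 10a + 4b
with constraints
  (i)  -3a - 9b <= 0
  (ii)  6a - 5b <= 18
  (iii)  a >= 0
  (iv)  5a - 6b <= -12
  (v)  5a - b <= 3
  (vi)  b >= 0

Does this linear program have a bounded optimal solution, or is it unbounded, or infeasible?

bounded optimum

Vertices and f = 10a + 4b:
  (0, 2) → f = 8
  (6/5, 3) → f = 24
The feasible region has finitely many vertices and no improving ray; the minimum is 8 at (0, 2).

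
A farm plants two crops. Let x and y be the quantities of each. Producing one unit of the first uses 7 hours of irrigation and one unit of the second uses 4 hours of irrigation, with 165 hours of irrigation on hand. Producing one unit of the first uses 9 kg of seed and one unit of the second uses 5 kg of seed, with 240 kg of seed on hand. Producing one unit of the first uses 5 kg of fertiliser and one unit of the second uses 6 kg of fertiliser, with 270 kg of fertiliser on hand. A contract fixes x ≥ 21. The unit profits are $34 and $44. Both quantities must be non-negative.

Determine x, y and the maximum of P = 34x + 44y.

Feasible corners and P = 34x + 44y:
  (165/7, 0) → P = 5610/7
  (21, 0) → P = 714
  (21, 9/2) → P = 912

At the optimal vertex, 7x + 4y = 165 and x = 21.
Solving simultaneously gives x = 21, y = 9/2.

x = 21, y = 9/2, maximum P = 912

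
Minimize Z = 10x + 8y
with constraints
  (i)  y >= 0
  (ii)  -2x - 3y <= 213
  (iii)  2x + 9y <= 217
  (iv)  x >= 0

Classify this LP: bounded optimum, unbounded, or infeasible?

Vertices and Z = 10x + 8y:
  (217/2, 0) → Z = 1085
  (0, 0) → Z = 0
  (0, 217/9) → Z = 1736/9
The feasible region has finitely many vertices and no improving ray; the minimum is 0 at (0, 0).

bounded optimum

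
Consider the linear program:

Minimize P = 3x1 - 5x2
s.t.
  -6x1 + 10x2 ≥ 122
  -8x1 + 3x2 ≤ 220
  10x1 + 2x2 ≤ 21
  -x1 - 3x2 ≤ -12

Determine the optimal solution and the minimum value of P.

Corner points and P = 3x1 - 5x2:
  (-17/56, 673/56) → P = -61
  (-123/14, 97/14) → P = -61
  (-377/46, 1184/23) → P = -12971/46
  (-208/9, 316/27) → P = -3452/27

x1 = -377/46, x2 = 1184/23, minimum P = -12971/46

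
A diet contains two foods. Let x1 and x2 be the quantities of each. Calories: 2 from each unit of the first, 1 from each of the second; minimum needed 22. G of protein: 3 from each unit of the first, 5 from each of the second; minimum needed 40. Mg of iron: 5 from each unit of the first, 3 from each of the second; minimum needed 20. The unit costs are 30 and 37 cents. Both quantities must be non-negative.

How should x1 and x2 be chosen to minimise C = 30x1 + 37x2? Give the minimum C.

x1 = 10, x2 = 2, minimum C = 374

Feasible corners and C = 30x1 + 37x2:
  (0, 22) → C = 814
  (40/3, 0) → C = 400
  (10, 2) → C = 374
The feasible region is unbounded (it extends along (0, 1), (1, 0)), but C strictly increases along every unbounded feasible direction, so there is no improving ray and the minimum is attained at a vertex.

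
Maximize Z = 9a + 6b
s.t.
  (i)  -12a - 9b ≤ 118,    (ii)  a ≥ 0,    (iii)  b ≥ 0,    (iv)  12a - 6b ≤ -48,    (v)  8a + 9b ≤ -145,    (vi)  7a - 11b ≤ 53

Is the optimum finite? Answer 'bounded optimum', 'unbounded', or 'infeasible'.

The boundaries a = 0 and 12a - 6b = -48 meet at (0, 8), but that point violates 8a + 9b ≤ -145. Every candidate vertex is excluded by some other constraint, so the feasible region is empty.

infeasible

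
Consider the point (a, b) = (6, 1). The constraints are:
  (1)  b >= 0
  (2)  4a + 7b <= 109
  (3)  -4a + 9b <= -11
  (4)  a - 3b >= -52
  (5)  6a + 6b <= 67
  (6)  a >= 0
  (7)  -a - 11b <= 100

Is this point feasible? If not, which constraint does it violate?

feasible

(1): 1 ≥ 0 ✓
(2): 31 ≤ 109 ✓
(3): -15 ≤ -11 ✓
(4): 3 ≥ -52 ✓
(5): 42 ≤ 67 ✓
(6): 6 ≥ 0 ✓
(7): -17 ≤ 100 ✓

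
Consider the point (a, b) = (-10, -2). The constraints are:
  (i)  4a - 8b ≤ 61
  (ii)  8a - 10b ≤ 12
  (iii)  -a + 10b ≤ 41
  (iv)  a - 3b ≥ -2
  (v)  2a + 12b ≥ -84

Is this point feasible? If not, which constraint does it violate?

not feasible — violates (iv)

Constraint (iv): a - 3b = -4, which is not ≥ -2. All other constraints are satisfied.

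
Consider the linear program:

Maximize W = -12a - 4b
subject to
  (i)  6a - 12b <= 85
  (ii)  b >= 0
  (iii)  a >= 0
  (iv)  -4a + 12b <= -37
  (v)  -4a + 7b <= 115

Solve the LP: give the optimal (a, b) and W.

a = 37/4, b = 0, maximum W = -111

At the optimal vertex, b = 0 and -4a + 12b = -37.
Solving simultaneously gives a = 37/4, b = 0.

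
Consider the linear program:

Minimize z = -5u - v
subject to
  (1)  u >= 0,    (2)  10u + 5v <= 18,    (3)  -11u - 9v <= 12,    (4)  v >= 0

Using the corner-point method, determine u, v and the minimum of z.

u = 9/5, v = 0, minimum z = -9

Vertices and z = -5u - v:
  (0, 18/5) → z = -18/5
  (0, 0) → z = 0
  (9/5, 0) → z = -9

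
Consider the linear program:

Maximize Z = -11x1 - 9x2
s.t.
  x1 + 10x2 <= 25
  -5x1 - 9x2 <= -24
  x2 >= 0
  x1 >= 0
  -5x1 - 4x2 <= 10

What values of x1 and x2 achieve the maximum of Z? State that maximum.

Feasible corners and Z = -11x1 - 9x2:
  (15/41, 101/41) → Z = -1074/41
  (25, 0) → Z = -275
  (24/5, 0) → Z = -264/5

x1 = 15/41, x2 = 101/41, maximum Z = -1074/41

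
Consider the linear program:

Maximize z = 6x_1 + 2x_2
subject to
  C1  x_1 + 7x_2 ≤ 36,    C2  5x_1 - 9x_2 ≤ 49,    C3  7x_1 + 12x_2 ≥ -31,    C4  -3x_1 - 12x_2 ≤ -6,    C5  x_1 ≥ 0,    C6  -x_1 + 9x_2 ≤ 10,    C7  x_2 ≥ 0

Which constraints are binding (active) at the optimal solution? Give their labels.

C2 and C6

Vertices and z = 6x_1 + 2x_2:
  (59/4, 11/4) → z = 94
  (49/5, 0) → z = 294/5
  (0, 1/2) → z = 1
  (2, 0) → z = 12
  (0, 10/9) → z = 20/9

The maximum is at (59/4, 11/4). Substituting into each constraint, equality holds for C2 and C6; the remaining constraints have slack.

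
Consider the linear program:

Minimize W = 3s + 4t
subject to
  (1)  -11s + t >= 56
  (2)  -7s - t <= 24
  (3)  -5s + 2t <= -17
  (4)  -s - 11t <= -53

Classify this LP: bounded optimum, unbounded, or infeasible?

infeasible

The boundaries -11s + t = 56 and -7s - t = 24 meet at (-40/9, 64/9), but that point violates -5s + 2t ≤ -17. Every candidate vertex is excluded by some other constraint, so the feasible region is empty.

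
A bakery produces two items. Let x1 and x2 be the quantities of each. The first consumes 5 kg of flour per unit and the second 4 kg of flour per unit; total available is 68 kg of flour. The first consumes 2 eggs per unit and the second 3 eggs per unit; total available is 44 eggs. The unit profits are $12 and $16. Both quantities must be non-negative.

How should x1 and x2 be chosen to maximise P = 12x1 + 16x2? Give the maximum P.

x1 = 4, x2 = 12, maximum P = 240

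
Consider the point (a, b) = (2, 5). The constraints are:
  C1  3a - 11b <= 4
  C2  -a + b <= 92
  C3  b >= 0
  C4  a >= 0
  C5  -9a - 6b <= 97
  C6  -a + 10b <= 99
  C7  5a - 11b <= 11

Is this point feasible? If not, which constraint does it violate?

feasible

C1: -49 ≤ 4 ✓
C2: 3 ≤ 92 ✓
C3: 5 ≥ 0 ✓
C4: 2 ≥ 0 ✓
C5: -48 ≤ 97 ✓
C6: 48 ≤ 99 ✓
C7: -45 ≤ 11 ✓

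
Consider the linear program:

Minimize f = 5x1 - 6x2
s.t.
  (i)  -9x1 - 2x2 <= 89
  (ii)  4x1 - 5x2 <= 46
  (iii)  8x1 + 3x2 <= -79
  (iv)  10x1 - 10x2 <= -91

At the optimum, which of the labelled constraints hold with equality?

(i) and (iii)

Vertices and f = 5x1 - 6x2:
  (-109/11, 1/11) → f = -551/11
  (-536/55, -71/110) → f = -2467/55
  (-1063/110, -31/55) → f = -4943/110

The minimum is at (-109/11, 1/11). Substituting into each constraint, equality holds for (i) and (iii); the remaining constraints have slack.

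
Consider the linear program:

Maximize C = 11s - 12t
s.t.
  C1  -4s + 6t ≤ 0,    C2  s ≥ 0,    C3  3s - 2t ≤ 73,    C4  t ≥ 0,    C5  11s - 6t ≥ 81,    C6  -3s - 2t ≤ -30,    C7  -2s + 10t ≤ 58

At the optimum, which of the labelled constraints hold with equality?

Feasible corners and C = 11s - 12t:
  (81/7, 54/7) → C = 243/7
  (87/7, 58/7) → C = 261/7
  (73/3, 0) → C = 803/3
  (423/13, 160/13) → C = 2733/13
  (10, 0) → C = 110
  (171/20, 87/40) → C = 1359/20

The maximum is at (73/3, 0). Substituting into each constraint, equality holds for C3 and C4; the remaining constraints have slack.

C3 and C4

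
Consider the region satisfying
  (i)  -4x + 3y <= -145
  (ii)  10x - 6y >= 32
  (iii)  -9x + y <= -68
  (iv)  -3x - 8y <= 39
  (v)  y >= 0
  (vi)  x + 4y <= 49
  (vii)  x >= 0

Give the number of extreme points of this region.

3

The feasible vertices (each the meet of two boundaries and inside every other half-plane) are:
  (145/4, 0)
  (727/19, 51/19)
  (49, 0)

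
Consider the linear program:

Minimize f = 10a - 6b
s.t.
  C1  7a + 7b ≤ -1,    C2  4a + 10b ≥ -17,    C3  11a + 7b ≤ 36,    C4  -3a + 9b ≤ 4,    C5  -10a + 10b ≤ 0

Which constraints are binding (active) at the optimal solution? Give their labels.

C2 and C5

Corner points and f = 10a - 6b:
  (109/42, -115/42) → f = 890/21
  (-1/14, -1/14) → f = -2/7
  (-17/14, -17/14) → f = -34/7

The minimum is at (-17/14, -17/14). Substituting into each constraint, equality holds for C2 and C5; the remaining constraints have slack.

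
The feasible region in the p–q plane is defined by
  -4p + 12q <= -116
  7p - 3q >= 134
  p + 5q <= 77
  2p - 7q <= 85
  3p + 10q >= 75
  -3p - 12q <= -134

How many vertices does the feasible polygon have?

4

Of the 15 pairwise boundary intersections, those satisfying every inequality are:
  (47, 6)
  (250/7, 47/21)
  (964/17, 69/17)
  (1958/45, 13/45)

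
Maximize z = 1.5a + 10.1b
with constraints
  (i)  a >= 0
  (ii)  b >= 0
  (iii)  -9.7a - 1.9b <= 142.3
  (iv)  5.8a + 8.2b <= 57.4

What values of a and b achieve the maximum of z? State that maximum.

a = 0, b = 7, maximum z = 70.7

At the optimal vertex, a = 0 and 5.8a + 8.2b = 57.4.
Solving simultaneously gives a = 0, b = 7.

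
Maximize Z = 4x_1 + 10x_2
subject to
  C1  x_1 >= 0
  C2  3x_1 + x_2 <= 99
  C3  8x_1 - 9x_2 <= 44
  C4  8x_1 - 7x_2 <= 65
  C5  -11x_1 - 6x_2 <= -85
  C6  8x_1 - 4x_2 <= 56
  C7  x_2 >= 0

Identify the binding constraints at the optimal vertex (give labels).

C1 and C2

Corner points and Z = 4x_1 + 10x_2:
  (0, 99) → Z = 990
  (0, 85/6) → Z = 425/3
  (113/5, 156/5) → Z = 2012/5
  (7, 4/3) → Z = 124/3
  (41/5, 12/5) → Z = 284/5

The maximum is at (0, 99). Substituting into each constraint, equality holds for C1 and C2; the remaining constraints have slack.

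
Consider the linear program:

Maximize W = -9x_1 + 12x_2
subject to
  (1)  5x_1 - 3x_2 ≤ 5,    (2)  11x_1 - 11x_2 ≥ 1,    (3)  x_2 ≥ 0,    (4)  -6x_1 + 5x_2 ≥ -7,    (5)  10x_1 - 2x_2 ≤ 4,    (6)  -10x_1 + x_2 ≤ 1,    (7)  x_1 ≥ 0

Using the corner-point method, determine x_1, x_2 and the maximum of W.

Extreme points and W = -9x_1 + 12x_2:
  (1/11, 0) → W = -9/11
  (21/44, 17/44) → W = 15/44
  (2/5, 0) → W = -18/5

The binding constraints are 11x_1 - 11x_2 = 1 and 10x_1 - 2x_2 = 4.
Solving simultaneously gives x_1 = 21/44, x_2 = 17/44.

x_1 = 21/44, x_2 = 17/44, maximum W = 15/44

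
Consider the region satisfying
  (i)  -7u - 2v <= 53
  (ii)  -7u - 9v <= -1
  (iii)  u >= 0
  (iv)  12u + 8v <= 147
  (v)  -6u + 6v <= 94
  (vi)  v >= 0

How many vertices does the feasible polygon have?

5

The feasible vertices (each the meet of two boundaries and inside every other half-plane) are:
  (0, 1/9)
  (1/7, 0)
  (0, 47/3)
  (13/12, 67/4)
  (49/4, 0)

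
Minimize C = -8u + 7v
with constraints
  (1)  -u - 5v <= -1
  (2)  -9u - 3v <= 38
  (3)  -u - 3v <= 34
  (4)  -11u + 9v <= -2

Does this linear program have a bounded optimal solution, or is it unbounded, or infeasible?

From the feasible point (19/64, 9/64), moving in the direction (5, -1) keeps every constraint satisfied while C decreases without bound.

unbounded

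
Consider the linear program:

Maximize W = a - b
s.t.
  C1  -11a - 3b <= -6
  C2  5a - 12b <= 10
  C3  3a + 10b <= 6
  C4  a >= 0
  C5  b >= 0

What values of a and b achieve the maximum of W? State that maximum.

Vertices and W = a - b:
  (42/101, 48/101) → W = -6/101
  (6/11, 0) → W = 6/11
  (2, 0) → W = 2

a = 2, b = 0, maximum W = 2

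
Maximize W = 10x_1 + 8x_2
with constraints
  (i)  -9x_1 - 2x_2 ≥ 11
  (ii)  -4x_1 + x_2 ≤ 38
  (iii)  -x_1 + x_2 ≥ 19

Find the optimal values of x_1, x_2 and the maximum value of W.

Extreme points and W = 10x_1 + 8x_2:
  (-87/17, 298/17) → W = 1514/17
  (-49/11, 160/11) → W = 790/11
  (-19/3, 38/3) → W = 38

The optimum lies where -9x_1 - 2x_2 = 11 and -4x_1 + x_2 = 38.
Solving simultaneously gives x_1 = -87/17, x_2 = 298/17.

x_1 = -87/17, x_2 = 298/17, maximum W = 1514/17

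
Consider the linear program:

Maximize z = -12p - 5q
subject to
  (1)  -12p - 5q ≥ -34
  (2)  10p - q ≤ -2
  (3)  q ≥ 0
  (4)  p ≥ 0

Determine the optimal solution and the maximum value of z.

p = 0, q = 2, maximum z = -10

Feasible corners and z = -12p - 5q:
  (12/31, 182/31) → z = -34
  (0, 34/5) → z = -34
  (0, 2) → z = -10

The optimum lies where 10p - q = -2 and p = 0.
Solving simultaneously gives p = 0, q = 2.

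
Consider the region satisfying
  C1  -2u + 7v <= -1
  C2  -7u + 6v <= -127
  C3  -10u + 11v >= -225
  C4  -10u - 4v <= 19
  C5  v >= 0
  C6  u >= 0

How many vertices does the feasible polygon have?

The feasible vertices (each the meet of two boundaries and inside every other half-plane) are:
  (883/37, 247/37)
  (391/12, 55/6)
  (127/7, 0)
  (45/2, 0)

4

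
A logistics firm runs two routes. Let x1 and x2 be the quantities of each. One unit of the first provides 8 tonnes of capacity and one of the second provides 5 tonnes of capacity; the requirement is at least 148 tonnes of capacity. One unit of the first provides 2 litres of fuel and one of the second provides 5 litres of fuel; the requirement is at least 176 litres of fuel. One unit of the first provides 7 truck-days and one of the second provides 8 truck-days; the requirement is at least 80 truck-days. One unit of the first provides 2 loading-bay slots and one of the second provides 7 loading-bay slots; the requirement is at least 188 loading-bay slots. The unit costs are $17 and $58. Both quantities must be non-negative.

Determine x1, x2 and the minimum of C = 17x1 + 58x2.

Corner points and C = 17x1 + 58x2:
  (0, 176/5) → C = 10208/5
  (94, 0) → C = 1598
  (73, 6) → C = 1589
The feasible region is unbounded (it extends along (0, 1), (1, 0)), but C strictly increases along every unbounded feasible direction, so there is no improving ray and the minimum is attained at a vertex.

At the optimal vertex, 2x1 + 5x2 = 176 and 2x1 + 7x2 = 188.
Solving simultaneously gives x1 = 73, x2 = 6.

x1 = 73, x2 = 6, minimum C = 1589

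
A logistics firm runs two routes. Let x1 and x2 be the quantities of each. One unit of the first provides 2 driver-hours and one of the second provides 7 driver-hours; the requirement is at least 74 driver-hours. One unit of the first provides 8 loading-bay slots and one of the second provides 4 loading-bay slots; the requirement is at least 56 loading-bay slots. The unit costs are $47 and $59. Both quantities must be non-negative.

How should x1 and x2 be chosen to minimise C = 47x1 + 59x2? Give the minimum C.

x1 = 2, x2 = 10, minimum C = 684

Vertices and C = 47x1 + 59x2:
  (0, 14) → C = 826
  (37, 0) → C = 1739
  (2, 10) → C = 684
The feasible region is unbounded (it extends along (0, 1), (1, 0)), but C strictly increases along every unbounded feasible direction, so there is no improving ray and the minimum is attained at a vertex.

The binding constraints are 2x1 + 7x2 = 74 and 8x1 + 4x2 = 56.
Solving simultaneously gives x1 = 2, x2 = 10.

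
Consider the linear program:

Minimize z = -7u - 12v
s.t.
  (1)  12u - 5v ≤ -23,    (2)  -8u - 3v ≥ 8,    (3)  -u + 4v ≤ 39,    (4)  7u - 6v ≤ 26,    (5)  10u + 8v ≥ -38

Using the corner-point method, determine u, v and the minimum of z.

Corner points and z = -7u - 12v:
  (-109/76, 22/19) → z = -293/76
  (-187/73, -113/73) → z = 2665/73
  (-149/35, 304/35) → z = -521/7
  (-29/3, 22/3) → z = -61/3

At the optimal vertex, -8u - 3v = 8 and -u + 4v = 39.
Solving simultaneously gives u = -149/35, v = 304/35.

u = -149/35, v = 304/35, minimum z = -521/7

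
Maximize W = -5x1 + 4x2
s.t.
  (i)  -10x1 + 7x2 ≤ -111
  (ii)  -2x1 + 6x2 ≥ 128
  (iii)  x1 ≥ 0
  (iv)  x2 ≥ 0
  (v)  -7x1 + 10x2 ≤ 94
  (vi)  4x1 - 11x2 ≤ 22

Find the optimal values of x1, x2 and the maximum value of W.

x1 = 104/3, x2 = 101/3, maximum W = -116/3

Feasible corners and W = -5x1 + 4x2:
  (781/23, 751/23) → W = -901/23
  (104/3, 101/3) → W = -116/3
  (770, 278) → W = -2738
The feasible region is unbounded (it extends along (10, 7), (11, 4)), but W strictly decreases along every unbounded feasible direction, so there is no improving ray and the maximum is attained at a vertex.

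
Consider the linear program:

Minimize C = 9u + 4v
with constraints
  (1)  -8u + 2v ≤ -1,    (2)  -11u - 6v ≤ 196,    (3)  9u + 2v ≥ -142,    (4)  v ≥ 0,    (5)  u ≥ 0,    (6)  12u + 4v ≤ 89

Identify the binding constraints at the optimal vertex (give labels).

Vertices and C = 9u + 4v:
  (1/8, 0) → C = 9/8
  (13/4, 25/2) → C = 317/4
  (89/12, 0) → C = 267/4

The minimum is at (1/8, 0). Substituting into each constraint, equality holds for (1) and (4); the remaining constraints have slack.

(1) and (4)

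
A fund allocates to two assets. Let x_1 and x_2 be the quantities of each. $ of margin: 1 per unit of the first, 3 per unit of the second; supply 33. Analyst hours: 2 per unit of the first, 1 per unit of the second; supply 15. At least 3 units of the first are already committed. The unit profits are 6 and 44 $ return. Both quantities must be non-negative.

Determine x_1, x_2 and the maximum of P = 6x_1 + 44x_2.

x_1 = 3, x_2 = 9, maximum P = 414

Corner points and P = 6x_1 + 44x_2:
  (15/2, 0) → P = 45
  (3, 0) → P = 18
  (3, 9) → P = 414

At the optimal vertex, 2x_1 + x_2 = 15 and x_1 = 3.
Solving simultaneously gives x_1 = 3, x_2 = 9.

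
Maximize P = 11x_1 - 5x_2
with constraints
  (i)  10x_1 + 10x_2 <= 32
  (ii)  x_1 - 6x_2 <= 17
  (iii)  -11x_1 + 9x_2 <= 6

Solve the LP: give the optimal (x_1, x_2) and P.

Feasible corners and P = 11x_1 - 5x_2:
  (181/35, -69/35) → P = 2336/35
  (57/50, 103/50) → P = 56/25
  (-63/19, -193/57) → P = -1114/57

x_1 = 181/35, x_2 = -69/35, maximum P = 2336/35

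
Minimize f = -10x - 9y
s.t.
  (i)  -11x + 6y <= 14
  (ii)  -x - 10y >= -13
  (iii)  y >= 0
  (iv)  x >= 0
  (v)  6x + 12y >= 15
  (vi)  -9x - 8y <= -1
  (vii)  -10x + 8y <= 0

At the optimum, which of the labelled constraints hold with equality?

Extreme points and f = -10x - 9y:
  (13, 0) → f = -130
  (26/27, 65/54) → f = -1105/54
  (5/2, 0) → f = -25
  (5/7, 25/28) → f = -425/28

The minimum is at (13, 0). Substituting into each constraint, equality holds for (ii) and (iii); the remaining constraints have slack.

(ii) and (iii)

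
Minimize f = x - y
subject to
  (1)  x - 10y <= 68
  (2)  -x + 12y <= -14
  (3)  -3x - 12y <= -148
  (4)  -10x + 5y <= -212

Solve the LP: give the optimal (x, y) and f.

x = 81/2, y = 53/24, minimum f = 919/24

The optimum lies where -x + 12y = -14 and -3x - 12y = -148.
Solving simultaneously gives x = 81/2, y = 53/24.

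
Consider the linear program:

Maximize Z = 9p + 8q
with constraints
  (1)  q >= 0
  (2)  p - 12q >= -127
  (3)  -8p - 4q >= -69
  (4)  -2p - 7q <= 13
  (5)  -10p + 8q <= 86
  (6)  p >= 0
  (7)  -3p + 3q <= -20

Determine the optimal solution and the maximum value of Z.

p = 287/36, q = 47/36, maximum Z = 2959/36

Feasible corners and Z = 9p + 8q:
  (69/8, 0) → Z = 621/8
  (20/3, 0) → Z = 60
  (287/36, 47/36) → Z = 2959/36

At the optimal vertex, -8p - 4q = -69 and -3p + 3q = -20.
Solving simultaneously gives p = 287/36, q = 47/36.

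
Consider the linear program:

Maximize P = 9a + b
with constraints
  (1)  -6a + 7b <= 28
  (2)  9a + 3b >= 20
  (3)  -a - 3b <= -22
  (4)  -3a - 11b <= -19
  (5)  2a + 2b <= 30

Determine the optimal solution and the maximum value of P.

a = 23/2, b = 7/2, maximum P = 107

Feasible corners and P = 9a + b:
  (14/5, 32/5) → P = 158/5
  (77/13, 118/13) → P = 811/13
  (23/2, 7/2) → P = 107

The optimum lies where -a - 3b = -22 and 2a + 2b = 30.
Solving simultaneously gives a = 23/2, b = 7/2.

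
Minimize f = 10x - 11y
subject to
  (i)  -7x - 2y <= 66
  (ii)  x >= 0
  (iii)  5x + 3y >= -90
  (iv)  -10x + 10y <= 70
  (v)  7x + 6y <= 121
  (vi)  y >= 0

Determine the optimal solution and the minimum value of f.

x = 79/13, y = 170/13, minimum f = -1080/13

Feasible corners and f = 10x - 11y:
  (0, 7) → f = -77
  (0, 0) → f = 0
  (79/13, 170/13) → f = -1080/13
  (121/7, 0) → f = 1210/7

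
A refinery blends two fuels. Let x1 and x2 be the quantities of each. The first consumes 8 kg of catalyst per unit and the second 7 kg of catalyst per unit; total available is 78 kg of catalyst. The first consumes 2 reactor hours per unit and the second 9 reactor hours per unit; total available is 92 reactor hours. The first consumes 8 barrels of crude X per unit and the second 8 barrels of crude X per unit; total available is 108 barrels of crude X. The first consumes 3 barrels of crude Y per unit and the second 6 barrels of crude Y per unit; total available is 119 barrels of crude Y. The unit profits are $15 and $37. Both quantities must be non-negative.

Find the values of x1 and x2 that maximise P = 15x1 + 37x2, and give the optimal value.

x1 = 1, x2 = 10, maximum P = 385

Corner points and P = 15x1 + 37x2:
  (0, 0) → P = 0
  (0, 92/9) → P = 3404/9
  (39/4, 0) → P = 585/4
  (1, 10) → P = 385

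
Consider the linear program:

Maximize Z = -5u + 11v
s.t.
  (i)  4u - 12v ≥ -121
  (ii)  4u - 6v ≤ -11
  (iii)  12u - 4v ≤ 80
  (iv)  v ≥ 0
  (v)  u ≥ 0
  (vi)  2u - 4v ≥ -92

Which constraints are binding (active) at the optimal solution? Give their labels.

(i) and (v)

Extreme points and Z = -5u + 11v:
  (361/32, 443/32) → Z = 767/8
  (0, 121/12) → Z = 1331/12
  (131/14, 113/14) → Z = 42
  (0, 11/6) → Z = 121/6

The maximum is at (0, 121/12). Substituting into each constraint, equality holds for (i) and (v); the remaining constraints have slack.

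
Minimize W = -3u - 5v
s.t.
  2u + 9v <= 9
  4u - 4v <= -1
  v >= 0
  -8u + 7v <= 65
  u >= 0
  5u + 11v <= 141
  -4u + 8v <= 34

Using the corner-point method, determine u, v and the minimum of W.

u = 27/44, v = 19/22, minimum W = -271/44

Corner points and W = -3u - 5v:
  (27/44, 19/22) → W = -271/44
  (0, 1) → W = -5
  (0, 1/4) → W = -5/4

At the optimal vertex, 2u + 9v = 9 and 4u - 4v = -1.
Solving simultaneously gives u = 27/44, v = 19/22.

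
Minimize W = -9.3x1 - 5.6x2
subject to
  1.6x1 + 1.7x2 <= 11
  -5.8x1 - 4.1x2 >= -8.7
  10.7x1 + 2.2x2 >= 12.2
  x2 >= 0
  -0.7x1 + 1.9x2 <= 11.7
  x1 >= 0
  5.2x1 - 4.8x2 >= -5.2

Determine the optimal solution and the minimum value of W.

x1 = 1.5, x2 = 0, minimum W = -13.95

Extreme points and W = -9.3x1 - 5.6x2:
  (3088/3111, 2233/3111) → W = -206116/15555
  (3/2, 0) → W = -279/20
  (122/107, 0) → W = -5673/535

The binding constraints are -5.8x1 - 4.1x2 = -8.7 and x2 = 0.
Solving simultaneously gives x1 = 3/2, x2 = 0.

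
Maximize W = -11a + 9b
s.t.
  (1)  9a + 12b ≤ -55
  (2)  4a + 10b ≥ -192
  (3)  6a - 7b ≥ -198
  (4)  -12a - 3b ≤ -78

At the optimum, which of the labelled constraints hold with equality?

(1) and (4)

Extreme points and W = -11a + 9b:
  (877/21, -754/21) → W = -16433/21
  (367/39, -454/39) → W = -8123/39
  (113/9, -218/9) → W = -3205/9

The maximum is at (367/39, -454/39). Substituting into each constraint, equality holds for (1) and (4); the remaining constraints have slack.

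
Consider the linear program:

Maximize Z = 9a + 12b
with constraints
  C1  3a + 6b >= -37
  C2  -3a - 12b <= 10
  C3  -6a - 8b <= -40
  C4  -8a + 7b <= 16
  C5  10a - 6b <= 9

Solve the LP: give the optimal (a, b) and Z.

a = 159/22, b = 116/11, maximum Z = 4215/22

Vertices and Z = 9a + 12b:
  (76/53, 208/53) → Z = 60
  (78/29, 173/58) → Z = 60
  (159/22, 116/11) → Z = 4215/22

The binding constraints are -8a + 7b = 16 and 10a - 6b = 9.
Solving simultaneously gives a = 159/22, b = 116/11.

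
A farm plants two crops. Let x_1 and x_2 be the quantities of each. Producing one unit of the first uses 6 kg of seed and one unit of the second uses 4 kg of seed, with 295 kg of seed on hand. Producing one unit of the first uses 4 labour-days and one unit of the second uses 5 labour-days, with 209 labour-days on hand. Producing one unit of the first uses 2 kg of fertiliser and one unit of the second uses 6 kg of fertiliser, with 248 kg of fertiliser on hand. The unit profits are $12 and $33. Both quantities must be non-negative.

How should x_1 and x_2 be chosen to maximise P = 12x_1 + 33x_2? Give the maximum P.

x_1 = 1, x_2 = 41, maximum P = 1365

Feasible corners and P = 12x_1 + 33x_2:
  (0, 0) → P = 0
  (0, 124/3) → P = 1364
  (295/6, 0) → P = 590
  (639/14, 37/7) → P = 5055/7
  (1, 41) → P = 1365

The binding constraints are 4x_1 + 5x_2 = 209 and 2x_1 + 6x_2 = 248.
Solving simultaneously gives x_1 = 1, x_2 = 41.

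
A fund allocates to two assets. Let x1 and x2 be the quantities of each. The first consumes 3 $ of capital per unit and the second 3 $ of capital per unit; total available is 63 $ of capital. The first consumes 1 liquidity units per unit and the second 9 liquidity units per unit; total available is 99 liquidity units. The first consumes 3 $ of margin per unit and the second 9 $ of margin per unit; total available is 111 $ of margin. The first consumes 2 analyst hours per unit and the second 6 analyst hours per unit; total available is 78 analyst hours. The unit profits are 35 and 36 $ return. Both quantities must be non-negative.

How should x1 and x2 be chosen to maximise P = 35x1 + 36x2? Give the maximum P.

x1 = 13, x2 = 8, maximum P = 743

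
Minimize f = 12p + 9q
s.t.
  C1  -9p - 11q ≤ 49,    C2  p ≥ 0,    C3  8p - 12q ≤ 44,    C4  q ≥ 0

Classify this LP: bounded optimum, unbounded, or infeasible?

Vertices and f = 12p + 9q:
  (0, 0) → f = 0
  (11/2, 0) → f = 66
The feasible region has finitely many vertices and no improving ray; the minimum is 0 at (0, 0).

bounded optimum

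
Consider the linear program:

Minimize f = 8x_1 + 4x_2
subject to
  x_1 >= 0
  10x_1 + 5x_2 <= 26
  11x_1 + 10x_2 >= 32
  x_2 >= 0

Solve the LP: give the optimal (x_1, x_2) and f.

x_1 = 0, x_2 = 16/5, minimum f = 64/5

The optimum lies where x_1 = 0 and 11x_1 + 10x_2 = 32.
Solving simultaneously gives x_1 = 0, x_2 = 16/5.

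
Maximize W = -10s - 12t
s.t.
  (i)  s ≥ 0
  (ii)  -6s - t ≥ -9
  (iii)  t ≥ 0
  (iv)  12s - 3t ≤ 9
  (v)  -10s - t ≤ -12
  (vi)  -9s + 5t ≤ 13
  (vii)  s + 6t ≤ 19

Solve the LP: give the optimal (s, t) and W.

Extreme points and W = -10s - 12t:
  (6/5, 9/5) → W = -168/5
  (1, 3) → W = -46
  (15/14, 9/7) → W = -183/7
  (53/59, 178/59) → W = -2666/59

The binding constraints are 12s - 3t = 9 and -10s - t = -12.
Solving simultaneously gives s = 15/14, t = 9/7.

s = 15/14, t = 9/7, maximum W = -183/7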